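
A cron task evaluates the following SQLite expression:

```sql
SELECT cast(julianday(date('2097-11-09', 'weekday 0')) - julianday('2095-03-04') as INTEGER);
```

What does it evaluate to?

982

`weekday 0` advances to the next Sunday; 2097-11-09 is a Saturday, so it moves forward to 2097-11-10.
27 days remain in March 2095 after the 4th (31 − 4).
Full months from April 2095 through October 2097 contribute their day counts.
Then 10 days into November 2097.
Total: 27 + 30 + 31 + 30 + 31 + 31 + 30 + 31 + 30 + 31 + 31 + 29 + 31 + 30 + 31 + 30 + 31 + 31 + 30 + 31 + 30 + 31 + 31 + 28 + 31 + 30 + 31 + 30 + 31 + 31 + 30 + 31 + 10 = 982.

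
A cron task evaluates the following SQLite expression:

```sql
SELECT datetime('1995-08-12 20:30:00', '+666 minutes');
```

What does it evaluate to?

1995-08-13 07:36:00

666 minutes = 11h 6m; +666 minutes from 1995-08-12 20:30:00 is 1995-08-13 07:36:00 (crosses midnight).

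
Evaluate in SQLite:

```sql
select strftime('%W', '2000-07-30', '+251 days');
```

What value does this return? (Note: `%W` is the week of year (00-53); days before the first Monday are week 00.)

14

First apply '+251 days': 2000-07-30 → 2001-04-07.
2001-04-07 is a Saturday. SQLite's %W counts Mondays since the year started; the result is 14.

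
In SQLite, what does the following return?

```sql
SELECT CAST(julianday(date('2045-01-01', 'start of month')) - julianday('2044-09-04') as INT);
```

`start of month` rewinds 2045-01-01 to 2045-01-01.
26 days remain in September 2044 after the 4th (30 − 4).
October 2044: 31 days.
November 2044: 30 days.
December 2044: 31 days.
Then 1 day into January 2045.
Total: 26 + 31 + 30 + 31 + 1 = 119.

119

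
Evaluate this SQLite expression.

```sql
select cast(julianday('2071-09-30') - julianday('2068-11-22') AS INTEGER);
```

1042

8 days remain in November 2068 after the 22nd (30 − 22).
Full months from December 2068 through August 2071 contribute their day counts.
Then 30 days into September 2071.
Total: 8 + 31 + 31 + 28 + 31 + 30 + 31 + 30 + 31 + 31 + 30 + 31 + 30 + 31 + 31 + 28 + 31 + 30 + 31 + 30 + 31 + 31 + 30 + 31 + 30 + 31 + 31 + 28 + 31 + 30 + 31 + 30 + 31 + 31 + 30 = 1042.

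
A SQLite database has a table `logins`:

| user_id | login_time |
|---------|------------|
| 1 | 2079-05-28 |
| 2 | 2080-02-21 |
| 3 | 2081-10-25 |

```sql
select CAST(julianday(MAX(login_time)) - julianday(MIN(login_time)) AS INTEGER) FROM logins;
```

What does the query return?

MIN = 2079-05-28, MAX = 2081-10-25.
3 days remain in May 2079 after the 28th (31 − 28).
Full months from June 2079 through September 2081 contribute their day counts.
Then 25 days into October 2081.
Total: 3 + 30 + 31 + 31 + 30 + 31 + 30 + 31 + 31 + 29 + 31 + 30 + 31 + 30 + 31 + 31 + 30 + 31 + 30 + 31 + 31 + 28 + 31 + 30 + 31 + 30 + 31 + 31 + 30 + 25 = 881.

881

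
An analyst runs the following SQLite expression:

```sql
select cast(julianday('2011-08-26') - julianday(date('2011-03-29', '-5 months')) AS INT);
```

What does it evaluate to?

301

Adding -5 months to 2011-03-29 gives 2010-10-29.
2 days remain in October 2010 after the 29th (31 − 29).
Full months from November 2010 through July 2011 contribute their day counts.
Then 26 days into August 2011.
Total: 2 + 30 + 31 + 31 + 28 + 31 + 30 + 31 + 30 + 31 + 26 = 301.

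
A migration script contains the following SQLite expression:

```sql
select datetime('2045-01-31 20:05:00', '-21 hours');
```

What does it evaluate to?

-21 hours from 2045-01-31 20:05:00 is 2045-01-30 23:05:00 (crosses midnight).

2045-01-30 23:05:00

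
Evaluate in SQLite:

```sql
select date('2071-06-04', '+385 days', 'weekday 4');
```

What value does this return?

2072-06-23

Applying '+385 days' to 2071-06-04: counting 385 days forward gives 2072-06-23.
`weekday 4` advances to the next Thursday; 2072-06-23 is already a Thursday, so it stays at 2072-06-23.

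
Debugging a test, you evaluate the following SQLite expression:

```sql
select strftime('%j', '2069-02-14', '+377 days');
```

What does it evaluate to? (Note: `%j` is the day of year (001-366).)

First apply '+377 days': 2069-02-14 → 2070-02-26.
Day-of-year for 2070-02-26: days since 2070-01-01 inclusive = 57, zero-padded to 057.

057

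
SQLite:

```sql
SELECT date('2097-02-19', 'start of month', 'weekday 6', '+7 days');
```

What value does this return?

`start of month` rewinds 2097-02-19 to 2097-02-01.
`weekday 6` advances to the next Saturday; 2097-02-01 is a Friday, so it moves forward to 2097-02-02.
Advancing 7 more days within February lands on 2097-02-09.

2097-02-09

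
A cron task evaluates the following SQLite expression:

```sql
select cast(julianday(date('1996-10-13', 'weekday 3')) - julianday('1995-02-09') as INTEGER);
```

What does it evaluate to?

615

`weekday 3` advances to the next Wednesday; 1996-10-13 is a Sunday, so it moves forward to 1996-10-16.
19 days remain in February 1995 after the 9th (28 − 9).
Full months from March 1995 through September 1996 contribute their day counts.
Then 16 days into October 1996.
Total: 19 + 31 + 30 + 31 + 30 + 31 + 31 + 30 + 31 + 30 + 31 + 31 + 29 + 31 + 30 + 31 + 30 + 31 + 31 + 30 + 16 = 615.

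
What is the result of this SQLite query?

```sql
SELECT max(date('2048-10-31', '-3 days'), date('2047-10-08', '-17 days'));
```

2048-10-28

date('2048-10-31', '-3 days') → 2048-10-28.
date('2047-10-08', '-17 days') → 2047-09-21.
Later of the two is 2048-10-28.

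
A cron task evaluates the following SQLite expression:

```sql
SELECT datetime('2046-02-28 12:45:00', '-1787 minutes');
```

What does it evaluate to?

1787 minutes = 29h 47m; -1787 minutes from 2046-02-28 12:45:00 is 2046-02-27 06:58:00 (crosses midnight).

2046-02-27 06:58:00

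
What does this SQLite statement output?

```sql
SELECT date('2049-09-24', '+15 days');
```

September 2049 has 30 days; 6 remain after the 24th, so 7 days reach 2049-10-01.
Advancing 8 more days within October lands on 2049-10-09.

2049-10-09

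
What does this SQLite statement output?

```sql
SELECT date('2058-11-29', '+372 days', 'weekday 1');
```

2059-12-08

Applying '+372 days' to 2058-11-29: counting 372 days forward gives 2059-12-06.
`weekday 1` advances to the next Monday; 2059-12-06 is a Saturday, so it moves forward to 2059-12-08.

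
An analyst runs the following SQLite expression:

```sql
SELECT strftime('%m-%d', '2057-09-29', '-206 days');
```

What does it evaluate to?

First apply '-206 days': 2057-09-29 → 2057-03-07.
`%m-%d` extracts the month-day: 03-07.

03-07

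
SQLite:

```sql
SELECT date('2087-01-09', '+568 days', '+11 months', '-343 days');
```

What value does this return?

2088-07-22

Applying '+568 days' to 2087-01-09: counting 568 days forward gives 2088-07-30.
Adding +11 months to 2088-07-30 gives 2089-06-30.
Applying '-343 days' to 2089-06-30: counting 343 days back gives 2088-07-22.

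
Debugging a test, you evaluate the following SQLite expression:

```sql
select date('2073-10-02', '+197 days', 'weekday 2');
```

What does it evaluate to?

Applying '+197 days' to 2073-10-02: counting 197 days forward gives 2074-04-17.
`weekday 2` advances to the next Tuesday; 2074-04-17 is already a Tuesday, so it stays at 2074-04-17.

2074-04-17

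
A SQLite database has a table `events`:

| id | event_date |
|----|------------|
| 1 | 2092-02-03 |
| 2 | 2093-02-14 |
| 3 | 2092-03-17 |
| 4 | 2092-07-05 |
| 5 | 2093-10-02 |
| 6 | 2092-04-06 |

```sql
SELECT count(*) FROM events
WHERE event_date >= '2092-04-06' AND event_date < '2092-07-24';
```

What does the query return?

2

Rows in [2092-04-06, 2092-07-24): 2092-07-05, 2092-04-06 → 2 rows.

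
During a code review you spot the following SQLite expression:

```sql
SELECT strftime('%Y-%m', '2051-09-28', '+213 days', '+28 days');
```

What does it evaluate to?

First apply '+213 days', '+28 days': 2051-09-28 → 2052-05-26.
`%Y-%m` extracts the year-month: 2052-05.

2052-05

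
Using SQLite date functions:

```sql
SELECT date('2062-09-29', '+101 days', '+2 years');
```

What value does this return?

Applying '+101 days' to 2062-09-29: counting 101 days forward gives 2063-01-08.
Adding +2 years to 2063-01-08 gives 2065-01-08.

2065-01-08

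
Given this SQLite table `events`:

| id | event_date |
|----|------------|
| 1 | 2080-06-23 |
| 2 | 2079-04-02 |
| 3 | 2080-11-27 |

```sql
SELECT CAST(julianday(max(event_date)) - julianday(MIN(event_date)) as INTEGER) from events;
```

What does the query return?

605

MIN = 2079-04-02, MAX = 2080-11-27.
28 days remain in April 2079 after the 2nd (30 − 2).
Full months from May 2079 through October 2080 contribute their day counts.
Then 27 days into November 2080.
Total: 28 + 31 + 30 + 31 + 31 + 30 + 31 + 30 + 31 + 31 + 29 + 31 + 30 + 31 + 30 + 31 + 31 + 30 + 31 + 27 = 605.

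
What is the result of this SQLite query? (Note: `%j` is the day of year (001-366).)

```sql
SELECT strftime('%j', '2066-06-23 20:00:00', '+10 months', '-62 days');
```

First apply '+10 months', '-62 days': 2066-06-23 20:00:00 → 2067-02-20 20:00:00.
Day-of-year for 2067-02-20: days since 2067-01-01 inclusive = 51, zero-padded to 051.

051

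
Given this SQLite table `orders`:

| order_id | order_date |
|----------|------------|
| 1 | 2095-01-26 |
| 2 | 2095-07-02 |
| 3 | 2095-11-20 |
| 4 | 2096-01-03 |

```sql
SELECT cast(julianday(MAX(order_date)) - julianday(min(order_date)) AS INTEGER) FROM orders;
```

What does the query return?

342

MIN = 2095-01-26, MAX = 2096-01-03.
5 days remain in January 2095 after the 26th (31 − 26).
Full months from February 2095 through December 2095 contribute their day counts.
Then 3 days into January 2096.
Total: 5 + 28 + 31 + 30 + 31 + 30 + 31 + 31 + 30 + 31 + 30 + 31 + 3 = 342.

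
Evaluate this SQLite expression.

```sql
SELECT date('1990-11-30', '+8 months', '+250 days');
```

Adding +8 months to 1990-11-30 gives 1991-07-30.
Applying '+250 days' to 1991-07-30: counting 250 days forward gives 1992-04-05.

1992-04-05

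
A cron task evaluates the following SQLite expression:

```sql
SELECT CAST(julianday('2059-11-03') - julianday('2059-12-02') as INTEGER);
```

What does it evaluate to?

-29

27 days remain in November 2059 after the 3rd (30 − 3).
Then 2 days into December 2059.
Total: 27 + 2 = 29.
The subtraction is earlier − later, so the result is −29 → -29.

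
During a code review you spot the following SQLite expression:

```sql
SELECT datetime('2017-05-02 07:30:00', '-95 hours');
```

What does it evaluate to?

2017-04-28 08:30:00

-95 hours from 2017-05-02 07:30:00 is 2017-04-28 08:30:00 (crosses midnight).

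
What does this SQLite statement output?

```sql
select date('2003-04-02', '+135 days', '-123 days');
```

Applying '+135 days' to 2003-04-02: counting 135 days forward gives 2003-08-15.
Applying '-123 days' to 2003-08-15: counting 123 days back gives 2003-04-14.

2003-04-14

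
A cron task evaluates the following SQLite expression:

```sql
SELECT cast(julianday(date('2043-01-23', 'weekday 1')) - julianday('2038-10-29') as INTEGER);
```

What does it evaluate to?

`weekday 1` advances to the next Monday; 2043-01-23 is a Friday, so it moves forward to 2043-01-26.
2 days remain in October 2038 after the 29th (31 − 29).
Full months from November 2038 through December 2042 contribute their day counts.
Then 26 days into January 2043.
Total: 2 + 30 + 31 + 31 + 28 + 31 + 30 + 31 + 30 + 31 + 31 + 30 + 31 + 30 + 31 + 31 + 29 + 31 + 30 + 31 + 30 + 31 + 31 + 30 + 31 + 30 + 31 + 31 + 28 + 31 + 30 + 31 + 30 + 31 + 31 + 30 + 31 + 30 + 31 + 31 + 28 + 31 + 30 + 31 + 30 + 31 + 31 + 30 + 31 + 30 + 31 + 26 = 1550.

1550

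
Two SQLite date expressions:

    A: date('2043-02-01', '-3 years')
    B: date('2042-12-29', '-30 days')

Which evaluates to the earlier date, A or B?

A = 2040-02-01.
B = 2042-11-29.
A is earlier.

A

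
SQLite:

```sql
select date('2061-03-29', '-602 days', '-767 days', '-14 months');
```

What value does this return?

2056-04-29

Applying '-602 days' to 2061-03-29: counting 602 days back gives 2059-08-05.
Applying '-767 days' to 2059-08-05: counting 767 days back gives 2057-06-29.
Adding -14 months to 2057-06-29 gives 2056-04-29.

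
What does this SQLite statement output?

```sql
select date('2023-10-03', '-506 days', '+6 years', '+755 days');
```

2030-06-09

Applying '-506 days' to 2023-10-03: counting 506 days back gives 2022-05-15.
Adding +6 years to 2022-05-15 gives 2028-05-15.
Applying '+755 days' to 2028-05-15: counting 755 days forward gives 2030-06-09.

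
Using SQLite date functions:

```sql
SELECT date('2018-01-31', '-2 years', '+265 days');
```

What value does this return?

2016-10-22

Adding -2 years to 2018-01-31 gives 2016-01-31.
Applying '+265 days' to 2016-01-31: counting 265 days forward gives 2016-10-22.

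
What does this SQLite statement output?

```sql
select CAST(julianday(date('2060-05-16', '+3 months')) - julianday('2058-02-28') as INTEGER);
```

Adding +3 months to 2060-05-16 gives 2060-08-16.
0 days remain in February 2058 after the 28th (28 − 28).
Full months from March 2058 through July 2060 contribute their day counts.
Then 16 days into August 2060.
Total: 0 + 31 + 30 + 31 + 30 + 31 + 31 + 30 + 31 + 30 + 31 + 31 + 28 + 31 + 30 + 31 + 30 + 31 + 31 + 30 + 31 + 30 + 31 + 31 + 29 + 31 + 30 + 31 + 30 + 31 + 16 = 900.

900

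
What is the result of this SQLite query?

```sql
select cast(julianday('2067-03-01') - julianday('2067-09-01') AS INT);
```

-184

30 days remain in March 2067 after the 1st (31 − 1).
April 2067: 30 days.
May 2067: 31 days.
June 2067: 30 days.
July 2067: 31 days.
August 2067: 31 days.
Then 1 day into September 2067.
Total: 30 + 30 + 31 + 30 + 31 + 31 + 1 = 184.
The subtraction is earlier − later, so the result is −184 → -184.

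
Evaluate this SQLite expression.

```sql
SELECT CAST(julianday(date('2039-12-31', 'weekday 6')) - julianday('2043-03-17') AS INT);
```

`weekday 6` advances to the next Saturday; 2039-12-31 is already a Saturday, so it stays at 2039-12-31.
0 days remain in December 2039 after the 31st (31 − 31).
Full months from January 2040 through February 2043 contribute their day counts.
Then 17 days into March 2043.
Total: 0 + 31 + 29 + 31 + 30 + 31 + 30 + 31 + 31 + 30 + 31 + 30 + 31 + 31 + 28 + 31 + 30 + 31 + 30 + 31 + 31 + 30 + 31 + 30 + 31 + 31 + 28 + 31 + 30 + 31 + 30 + 31 + 31 + 30 + 31 + 30 + 31 + 31 + 28 + 17 = 1172.
The subtraction is earlier − later, so the result is −1172 → -1172.

-1172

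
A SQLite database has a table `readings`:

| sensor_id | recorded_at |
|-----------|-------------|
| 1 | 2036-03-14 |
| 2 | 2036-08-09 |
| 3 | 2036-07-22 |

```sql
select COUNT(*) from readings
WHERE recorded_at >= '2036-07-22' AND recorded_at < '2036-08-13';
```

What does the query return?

2

Rows in [2036-07-22, 2036-08-13): 2036-08-09, 2036-07-22 → 2 rows.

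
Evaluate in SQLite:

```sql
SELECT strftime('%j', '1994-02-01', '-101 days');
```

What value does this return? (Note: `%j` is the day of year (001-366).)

296

First apply '-101 days': 1994-02-01 → 1993-10-23.
Day-of-year for 1993-10-23: days since 1993-01-01 inclusive = 296, zero-padded to 296.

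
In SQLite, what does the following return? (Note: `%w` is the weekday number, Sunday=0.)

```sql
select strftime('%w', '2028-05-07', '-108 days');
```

4

First apply '-108 days': 2028-05-07 → 2028-01-20.
2028-01-20 is a Thursday; with Sunday=0 that is 4.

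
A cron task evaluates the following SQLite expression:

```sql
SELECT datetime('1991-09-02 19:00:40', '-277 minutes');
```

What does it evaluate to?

1991-09-02 14:23:40

277 minutes = 4h 37m; -277 minutes from 1991-09-02 19:00:40 is 1991-09-02 14:23:40.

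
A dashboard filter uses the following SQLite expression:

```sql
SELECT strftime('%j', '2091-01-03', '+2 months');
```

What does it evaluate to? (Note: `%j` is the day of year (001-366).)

062

First apply '+2 months': 2091-01-03 → 2091-03-03.
Day-of-year for 2091-03-03: days since 2091-01-01 inclusive = 62, zero-padded to 062.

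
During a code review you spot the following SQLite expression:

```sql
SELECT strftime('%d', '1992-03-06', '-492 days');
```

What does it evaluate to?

First apply '-492 days': 1992-03-06 → 1990-10-31.
`%d` extracts the 2-digit day of month: 31.

31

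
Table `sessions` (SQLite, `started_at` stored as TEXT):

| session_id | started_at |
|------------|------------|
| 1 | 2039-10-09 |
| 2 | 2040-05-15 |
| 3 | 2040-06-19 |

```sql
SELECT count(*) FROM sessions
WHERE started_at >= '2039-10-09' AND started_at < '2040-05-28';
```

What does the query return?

2

Rows in [2039-10-09, 2040-05-28): 2039-10-09, 2040-05-15 → 2 rows.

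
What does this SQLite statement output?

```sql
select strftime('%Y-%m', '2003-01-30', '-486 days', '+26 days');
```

First apply '-486 days', '+26 days': 2003-01-30 → 2001-10-27.
`%Y-%m` extracts the year-month: 2001-10.

2001-10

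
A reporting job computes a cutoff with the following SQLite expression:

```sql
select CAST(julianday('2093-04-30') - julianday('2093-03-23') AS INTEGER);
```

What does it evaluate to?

38

8 days remain in March 2093 after the 23rd (31 − 23).
Then 30 days into April 2093.
Total: 8 + 30 = 38.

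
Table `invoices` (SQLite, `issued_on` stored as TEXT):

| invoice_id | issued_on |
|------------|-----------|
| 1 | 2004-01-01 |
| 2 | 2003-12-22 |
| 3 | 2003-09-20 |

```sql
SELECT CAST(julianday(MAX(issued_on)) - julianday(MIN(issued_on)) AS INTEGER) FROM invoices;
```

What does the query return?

103

MIN = 2003-09-20, MAX = 2004-01-01.
10 days remain in September 2003 after the 20th (30 − 20).
October 2003: 31 days.
November 2003: 30 days.
December 2003: 31 days.
Then 1 day into January 2004.
Total: 10 + 31 + 30 + 31 + 1 = 103.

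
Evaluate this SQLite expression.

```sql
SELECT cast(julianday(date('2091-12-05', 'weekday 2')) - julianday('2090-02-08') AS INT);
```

`weekday 2` advances to the next Tuesday; 2091-12-05 is a Wednesday, so it moves forward to 2091-12-11.
20 days remain in February 2090 after the 8th (28 − 8).
Full months from March 2090 through November 2091 contribute their day counts.
Then 11 days into December 2091.
Total: 20 + 31 + 30 + 31 + 30 + 31 + 31 + 30 + 31 + 30 + 31 + 31 + 28 + 31 + 30 + 31 + 30 + 31 + 31 + 30 + 31 + 30 + 11 = 671.

671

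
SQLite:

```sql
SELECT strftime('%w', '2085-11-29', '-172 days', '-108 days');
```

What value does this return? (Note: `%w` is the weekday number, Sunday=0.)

First apply '-172 days', '-108 days': 2085-11-29 → 2085-02-22.
2085-02-22 is a Thursday; with Sunday=0 that is 4.

4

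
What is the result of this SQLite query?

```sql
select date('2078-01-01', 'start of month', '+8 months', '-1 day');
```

`start of month` rewinds 2078-01-01 to 2078-01-01.
Adding +8 months to 2078-01-01 gives 2078-09-01.
Going back 1 day from 2078-09-01 reaches 2078-08-31 (last day of August, 31 days).

2078-08-31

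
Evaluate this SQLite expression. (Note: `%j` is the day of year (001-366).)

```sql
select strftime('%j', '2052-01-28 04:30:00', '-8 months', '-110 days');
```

First apply '-8 months', '-110 days': 2052-01-28 04:30:00 → 2051-02-07 04:30:00.
Day-of-year for 2051-02-07: days since 2051-01-01 inclusive = 38, zero-padded to 038.

038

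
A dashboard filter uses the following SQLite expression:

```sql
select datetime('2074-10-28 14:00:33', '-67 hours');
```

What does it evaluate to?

-67 hours from 2074-10-28 14:00:33 is 2074-10-25 19:00:33 (crosses midnight).

2074-10-25 19:00:33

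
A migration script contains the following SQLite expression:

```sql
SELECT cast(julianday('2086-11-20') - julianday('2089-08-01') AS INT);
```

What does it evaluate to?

-985

10 days remain in November 2086 after the 20th (30 − 20).
Full months from December 2086 through July 2089 contribute their day counts.
Then 1 day into August 2089.
Total: 10 + 31 + 31 + 28 + 31 + 30 + 31 + 30 + 31 + 31 + 30 + 31 + 30 + 31 + 31 + 29 + 31 + 30 + 31 + 30 + 31 + 31 + 30 + 31 + 30 + 31 + 31 + 28 + 31 + 30 + 31 + 30 + 31 + 1 = 985.
The subtraction is earlier − later, so the result is −985 → -985.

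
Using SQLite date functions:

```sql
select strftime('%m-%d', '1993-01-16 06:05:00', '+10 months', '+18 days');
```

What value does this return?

First apply '+10 months', '+18 days': 1993-01-16 06:05:00 → 1993-12-04 06:05:00.
`%m-%d` extracts the month-day: 12-04.

12-04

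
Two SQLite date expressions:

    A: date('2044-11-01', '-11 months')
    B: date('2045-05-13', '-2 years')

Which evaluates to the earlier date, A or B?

B

A = 2043-12-01.
B = 2043-05-13.
B is earlier.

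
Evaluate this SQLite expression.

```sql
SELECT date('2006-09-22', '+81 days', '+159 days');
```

2007-05-20

Applying '+81 days' to 2006-09-22: counting 81 days forward gives 2006-12-12.
Applying '+159 days' to 2006-12-12: counting 159 days forward gives 2007-05-20.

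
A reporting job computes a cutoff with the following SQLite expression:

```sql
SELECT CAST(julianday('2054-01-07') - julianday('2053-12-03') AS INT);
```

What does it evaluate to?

28 days remain in December 2053 after the 3rd (31 − 3).
Then 7 days into January 2054.
Total: 28 + 7 = 35.

35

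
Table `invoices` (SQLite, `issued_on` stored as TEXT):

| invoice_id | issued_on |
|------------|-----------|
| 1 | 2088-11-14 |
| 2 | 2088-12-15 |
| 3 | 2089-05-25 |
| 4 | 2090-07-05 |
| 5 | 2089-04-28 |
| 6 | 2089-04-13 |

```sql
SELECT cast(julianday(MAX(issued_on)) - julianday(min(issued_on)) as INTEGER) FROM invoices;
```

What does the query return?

598

MIN = 2088-11-14, MAX = 2090-07-05.
16 days remain in November 2088 after the 14th (30 − 14).
Full months from December 2088 through June 2090 contribute their day counts.
Then 5 days into July 2090.
Total: 16 + 31 + 31 + 28 + 31 + 30 + 31 + 30 + 31 + 31 + 30 + 31 + 30 + 31 + 31 + 28 + 31 + 30 + 31 + 30 + 5 = 598.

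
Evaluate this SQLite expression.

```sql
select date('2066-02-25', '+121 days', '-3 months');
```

Applying '+121 days' to 2066-02-25: counting 121 days forward gives 2066-06-26.
Adding -3 months to 2066-06-26 gives 2066-03-26.

2066-03-26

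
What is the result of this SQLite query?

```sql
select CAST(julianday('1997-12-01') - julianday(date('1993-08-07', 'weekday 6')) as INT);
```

1577

`weekday 6` advances to the next Saturday; 1993-08-07 is already a Saturday, so it stays at 1993-08-07.
24 days remain in August 1993 after the 7th (31 − 7).
Full months from September 1993 through November 1997 contribute their day counts.
Then 1 day into December 1997.
Total: 24 + 30 + 31 + 30 + 31 + 31 + 28 + 31 + 30 + 31 + 30 + 31 + 31 + 30 + 31 + 30 + 31 + 31 + 28 + 31 + 30 + 31 + 30 + 31 + 31 + 30 + 31 + 30 + 31 + 31 + 29 + 31 + 30 + 31 + 30 + 31 + 31 + 30 + 31 + 30 + 31 + 31 + 28 + 31 + 30 + 31 + 30 + 31 + 31 + 30 + 31 + 30 + 1 = 1577.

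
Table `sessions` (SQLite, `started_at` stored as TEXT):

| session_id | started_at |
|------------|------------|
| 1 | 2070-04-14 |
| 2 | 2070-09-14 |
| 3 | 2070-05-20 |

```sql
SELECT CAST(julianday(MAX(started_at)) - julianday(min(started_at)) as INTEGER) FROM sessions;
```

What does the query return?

MIN = 2070-04-14, MAX = 2070-09-14.
16 days remain in April 2070 after the 14th (30 − 14).
May 2070: 31 days.
June 2070: 30 days.
July 2070: 31 days.
August 2070: 31 days.
Then 14 days into September 2070.
Total: 16 + 31 + 30 + 31 + 31 + 14 = 153.

153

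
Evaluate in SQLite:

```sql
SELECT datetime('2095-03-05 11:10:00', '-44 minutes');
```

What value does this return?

2095-03-05 10:26:00

-44 minutes from 2095-03-05 11:10:00 is 2095-03-05 10:26:00.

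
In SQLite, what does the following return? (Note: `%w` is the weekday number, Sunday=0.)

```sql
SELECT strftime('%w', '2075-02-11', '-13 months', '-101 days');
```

1

First apply '-13 months', '-101 days': 2075-02-11 → 2073-10-02.
2073-10-02 is a Monday; with Sunday=0 that is 1.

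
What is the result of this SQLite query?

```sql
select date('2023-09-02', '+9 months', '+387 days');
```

2025-06-24

Adding +9 months to 2023-09-02 gives 2024-06-02.
Applying '+387 days' to 2024-06-02: counting 387 days forward gives 2025-06-24.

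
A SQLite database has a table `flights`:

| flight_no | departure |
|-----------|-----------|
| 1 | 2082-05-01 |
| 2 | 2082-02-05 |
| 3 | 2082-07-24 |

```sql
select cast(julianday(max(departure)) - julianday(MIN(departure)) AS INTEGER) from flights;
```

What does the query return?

169

MIN = 2082-02-05, MAX = 2082-07-24.
23 days remain in February 2082 after the 5th (28 − 5).
March 2082: 31 days.
April 2082: 30 days.
May 2082: 31 days.
June 2082: 30 days.
Then 24 days into July 2082.
Total: 23 + 31 + 30 + 31 + 30 + 24 = 169.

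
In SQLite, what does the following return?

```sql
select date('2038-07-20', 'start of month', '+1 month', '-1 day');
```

2038-07-31

`start of month` rewinds 2038-07-20 to 2038-07-01.
Adding +1 month to 2038-07-01 gives 2038-08-01.
Going back 1 day from 2038-08-01 reaches 2038-07-31 (last day of July, 31 days).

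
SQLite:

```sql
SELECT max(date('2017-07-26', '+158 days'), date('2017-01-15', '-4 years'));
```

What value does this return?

2017-12-31

date('2017-07-26', '+158 days') → 2017-12-31.
date('2017-01-15', '-4 years') → 2013-01-15.
Later of the two is 2017-12-31.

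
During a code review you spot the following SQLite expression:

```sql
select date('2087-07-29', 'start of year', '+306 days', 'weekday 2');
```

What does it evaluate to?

`start of year` rewinds 2087-07-29 to 2087-01-01.
Applying '+306 days' to 2087-01-01: counting 306 days forward gives 2087-11-03.
`weekday 2` advances to the next Tuesday; 2087-11-03 is a Monday, so it moves forward to 2087-11-04.

2087-11-04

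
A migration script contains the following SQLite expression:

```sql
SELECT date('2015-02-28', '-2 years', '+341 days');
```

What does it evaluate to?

Adding -2 years to 2015-02-28 gives 2013-02-28.
Applying '+341 days' to 2013-02-28: counting 341 days forward gives 2014-02-04.

2014-02-04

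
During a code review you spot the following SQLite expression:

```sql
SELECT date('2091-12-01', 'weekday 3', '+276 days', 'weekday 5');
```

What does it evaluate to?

`weekday 3` advances to the next Wednesday; 2091-12-01 is a Saturday, so it moves forward to 2091-12-05.
Applying '+276 days' to 2091-12-05: counting 276 days forward gives 2092-09-06.
`weekday 5` advances to the next Friday; 2092-09-06 is a Saturday, so it moves forward to 2092-09-12.

2092-09-12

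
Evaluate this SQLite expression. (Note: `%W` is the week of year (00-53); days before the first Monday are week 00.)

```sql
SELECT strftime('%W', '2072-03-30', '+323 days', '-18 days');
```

04

First apply '+323 days', '-18 days': 2072-03-30 → 2073-01-29.
2073-01-29 is a Sunday. SQLite's %W counts Mondays since the year started; the result is 04.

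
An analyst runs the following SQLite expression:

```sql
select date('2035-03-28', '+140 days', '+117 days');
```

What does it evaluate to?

2035-12-10

Applying '+140 days' to 2035-03-28: counting 140 days forward gives 2035-08-15.
Applying '+117 days' to 2035-08-15: counting 117 days forward gives 2035-12-10.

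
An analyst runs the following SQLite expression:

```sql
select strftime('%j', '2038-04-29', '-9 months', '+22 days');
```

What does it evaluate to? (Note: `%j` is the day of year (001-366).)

232

First apply '-9 months', '+22 days': 2038-04-29 → 2037-08-20.
Day-of-year for 2037-08-20: days since 2037-01-01 inclusive = 232, zero-padded to 232.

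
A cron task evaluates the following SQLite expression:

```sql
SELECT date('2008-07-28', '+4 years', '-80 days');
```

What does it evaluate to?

2012-05-09

Adding +4 years to 2008-07-28 gives 2012-07-28.
Applying '-80 days' to 2012-07-28: counting 80 days back gives 2012-05-09.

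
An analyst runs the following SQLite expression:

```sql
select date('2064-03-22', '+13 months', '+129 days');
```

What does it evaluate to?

2065-08-29

Adding +13 months to 2064-03-22 gives 2065-04-22.
Applying '+129 days' to 2065-04-22: counting 129 days forward gives 2065-08-29.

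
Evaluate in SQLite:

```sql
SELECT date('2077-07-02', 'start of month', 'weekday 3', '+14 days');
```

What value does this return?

`start of month` rewinds 2077-07-02 to 2077-07-01.
`weekday 3` advances to the next Wednesday; 2077-07-01 is a Thursday, so it moves forward to 2077-07-07.
Advancing 14 more days within July lands on 2077-07-21.

2077-07-21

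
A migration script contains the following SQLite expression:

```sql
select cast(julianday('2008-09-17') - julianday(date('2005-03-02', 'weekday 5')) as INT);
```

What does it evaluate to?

1293

`weekday 5` advances to the next Friday; 2005-03-02 is a Wednesday, so it moves forward to 2005-03-04.
27 days remain in March 2005 after the 4th (31 − 4).
Full months from April 2005 through August 2008 contribute their day counts.
Then 17 days into September 2008.
Total: 27 + 30 + 31 + 30 + 31 + 31 + 30 + 31 + 30 + 31 + 31 + 28 + 31 + 30 + 31 + 30 + 31 + 31 + 30 + 31 + 30 + 31 + 31 + 28 + 31 + 30 + 31 + 30 + 31 + 31 + 30 + 31 + 30 + 31 + 31 + 29 + 31 + 30 + 31 + 30 + 31 + 31 + 17 = 1293.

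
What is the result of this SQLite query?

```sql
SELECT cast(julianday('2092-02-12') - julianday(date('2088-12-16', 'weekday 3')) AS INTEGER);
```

1147

`weekday 3` advances to the next Wednesday; 2088-12-16 is a Thursday, so it moves forward to 2088-12-22.
9 days remain in December 2088 after the 22nd (31 − 22).
Full months from January 2089 through January 2092 contribute their day counts.
Then 12 days into February 2092.
Total: 9 + 31 + 28 + 31 + 30 + 31 + 30 + 31 + 31 + 30 + 31 + 30 + 31 + 31 + 28 + 31 + 30 + 31 + 30 + 31 + 31 + 30 + 31 + 30 + 31 + 31 + 28 + 31 + 30 + 31 + 30 + 31 + 31 + 30 + 31 + 30 + 31 + 31 + 12 = 1147.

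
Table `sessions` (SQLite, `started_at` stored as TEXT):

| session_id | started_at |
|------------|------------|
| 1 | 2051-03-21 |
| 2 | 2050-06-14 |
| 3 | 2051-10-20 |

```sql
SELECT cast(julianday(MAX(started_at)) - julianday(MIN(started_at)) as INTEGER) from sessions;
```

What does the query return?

493

MIN = 2050-06-14, MAX = 2051-10-20.
16 days remain in June 2050 after the 14th (30 − 14).
Full months from July 2050 through September 2051 contribute their day counts.
Then 20 days into October 2051.
Total: 16 + 31 + 31 + 30 + 31 + 30 + 31 + 31 + 28 + 31 + 30 + 31 + 30 + 31 + 31 + 30 + 20 = 493.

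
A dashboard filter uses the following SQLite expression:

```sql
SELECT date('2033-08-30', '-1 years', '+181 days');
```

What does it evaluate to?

2033-02-27

Adding -1 year to 2033-08-30 gives 2032-08-30.
Applying '+181 days' to 2032-08-30: counting 181 days forward gives 2033-02-27.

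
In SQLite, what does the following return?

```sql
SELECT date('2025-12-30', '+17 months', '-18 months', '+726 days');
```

2027-11-26

Adding +17 months to 2025-12-30 gives 2027-05-30.
Adding -18 months to 2027-05-30 gives 2025-11-30.
Applying '+726 days' to 2025-11-30: counting 726 days forward gives 2027-11-26.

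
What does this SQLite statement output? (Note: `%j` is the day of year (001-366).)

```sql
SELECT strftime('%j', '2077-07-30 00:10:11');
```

Day-of-year for 2077-07-30: days since 2077-01-01 inclusive = 211, zero-padded to 211.

211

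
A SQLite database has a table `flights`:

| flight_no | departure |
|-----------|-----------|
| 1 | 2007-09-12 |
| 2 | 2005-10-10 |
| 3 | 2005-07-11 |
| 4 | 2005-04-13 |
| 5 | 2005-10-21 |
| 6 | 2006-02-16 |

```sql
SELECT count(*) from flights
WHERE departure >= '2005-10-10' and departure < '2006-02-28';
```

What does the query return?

3

Rows in [2005-10-10, 2006-02-28): 2005-10-10, 2005-10-21, 2006-02-16 → 3 rows.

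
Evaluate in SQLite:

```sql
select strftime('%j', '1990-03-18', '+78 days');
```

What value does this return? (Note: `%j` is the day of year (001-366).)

First apply '+78 days': 1990-03-18 → 1990-06-04.
Day-of-year for 1990-06-04: days since 1990-01-01 inclusive = 155, zero-padded to 155.

155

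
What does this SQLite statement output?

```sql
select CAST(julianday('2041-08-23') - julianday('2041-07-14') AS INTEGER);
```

17 days remain in July 2041 after the 14th (31 − 14).
Then 23 days into August 2041.
Total: 17 + 23 = 40.

40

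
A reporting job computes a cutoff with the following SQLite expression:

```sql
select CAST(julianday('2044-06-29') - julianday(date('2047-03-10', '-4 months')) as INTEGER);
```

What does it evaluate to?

Adding -4 months to 2047-03-10 gives 2046-11-10.
1 day remains in June 2044 after the 29th (30 − 29).
Full months from July 2044 through October 2046 contribute their day counts.
Then 10 days into November 2046.
Total: 1 + 31 + 31 + 30 + 31 + 30 + 31 + 31 + 28 + 31 + 30 + 31 + 30 + 31 + 31 + 30 + 31 + 30 + 31 + 31 + 28 + 31 + 30 + 31 + 30 + 31 + 31 + 30 + 31 + 10 = 864.
The subtraction is earlier − later, so the result is −864 → -864.

-864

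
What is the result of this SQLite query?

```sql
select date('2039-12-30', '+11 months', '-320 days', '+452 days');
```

Adding +11 months to 2039-12-30 gives 2040-11-30.
Applying '-320 days' to 2040-11-30: counting 320 days back gives 2040-01-15.
Applying '+452 days' to 2040-01-15: counting 452 days forward gives 2041-04-11.

2041-04-11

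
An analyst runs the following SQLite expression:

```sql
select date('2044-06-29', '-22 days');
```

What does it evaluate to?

2044-06-07

Going back 22 days within June lands on 2044-06-07.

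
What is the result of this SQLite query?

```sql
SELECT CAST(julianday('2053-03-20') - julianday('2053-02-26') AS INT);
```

2 days remain in February 2053 after the 26th (28 − 26).
Then 20 days into March 2053.
Total: 2 + 20 = 22.

22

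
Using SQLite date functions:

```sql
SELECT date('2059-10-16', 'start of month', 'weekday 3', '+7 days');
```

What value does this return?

2059-10-08

`start of month` rewinds 2059-10-16 to 2059-10-01.
`weekday 3` advances to the next Wednesday; 2059-10-01 is already a Wednesday, so it stays at 2059-10-01.
Advancing 7 more days within October lands on 2059-10-08.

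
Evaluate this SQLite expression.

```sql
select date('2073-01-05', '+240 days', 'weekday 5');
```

2073-09-08

Applying '+240 days' to 2073-01-05: counting 240 days forward gives 2073-09-02.
`weekday 5` advances to the next Friday; 2073-09-02 is a Saturday, so it moves forward to 2073-09-08.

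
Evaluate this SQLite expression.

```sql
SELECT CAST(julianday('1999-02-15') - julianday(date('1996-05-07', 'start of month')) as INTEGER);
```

`start of month` rewinds 1996-05-07 to 1996-05-01.
30 days remain in May 1996 after the 1st (31 − 1).
Full months from June 1996 through January 1999 contribute their day counts.
Then 15 days into February 1999.
Total: 30 + 30 + 31 + 31 + 30 + 31 + 30 + 31 + 31 + 28 + 31 + 30 + 31 + 30 + 31 + 31 + 30 + 31 + 30 + 31 + 31 + 28 + 31 + 30 + 31 + 30 + 31 + 31 + 30 + 31 + 30 + 31 + 31 + 15 = 1020.

1020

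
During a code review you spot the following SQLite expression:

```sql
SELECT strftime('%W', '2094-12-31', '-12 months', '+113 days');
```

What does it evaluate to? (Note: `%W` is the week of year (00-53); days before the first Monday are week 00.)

16

First apply '-12 months', '+113 days': 2094-12-31 → 2094-04-23.
2094-04-23 is a Friday. SQLite's %W counts Mondays since the year started; the result is 16.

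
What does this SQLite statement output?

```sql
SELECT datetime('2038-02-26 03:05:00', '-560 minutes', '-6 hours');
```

560 minutes = 9h 20m; -560 minutes from 2038-02-26 03:05:00 is 2038-02-25 17:45:00 (crosses midnight).
-6 hours from 2038-02-25 17:45:00 is 2038-02-25 11:45:00.

2038-02-25 11:45:00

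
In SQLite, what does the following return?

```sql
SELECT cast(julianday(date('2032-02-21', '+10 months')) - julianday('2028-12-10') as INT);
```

Adding +10 months to 2032-02-21 gives 2032-12-21.
21 days remain in December 2028 after the 10th (31 − 10).
Full months from January 2029 through November 2032 contribute their day counts.
Then 21 days into December 2032.
Total: 21 + 31 + 28 + 31 + 30 + 31 + 30 + 31 + 31 + 30 + 31 + 30 + 31 + 31 + 28 + 31 + 30 + 31 + 30 + 31 + 31 + 30 + 31 + 30 + 31 + 31 + 28 + 31 + 30 + 31 + 30 + 31 + 31 + 30 + 31 + 30 + 31 + 31 + 29 + 31 + 30 + 31 + 30 + 31 + 31 + 30 + 31 + 30 + 21 = 1472.

1472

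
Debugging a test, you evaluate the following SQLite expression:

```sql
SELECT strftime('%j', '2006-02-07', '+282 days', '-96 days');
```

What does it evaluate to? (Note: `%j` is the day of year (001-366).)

First apply '+282 days', '-96 days': 2006-02-07 → 2006-08-12.
Day-of-year for 2006-08-12: days since 2006-01-01 inclusive = 224, zero-padded to 224.

224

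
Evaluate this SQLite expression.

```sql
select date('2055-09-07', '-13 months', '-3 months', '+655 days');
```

Adding -13 months to 2055-09-07 gives 2054-08-07.
Adding -3 months to 2054-08-07 gives 2054-05-07.
Applying '+655 days' to 2054-05-07: counting 655 days forward gives 2056-02-21.

2056-02-21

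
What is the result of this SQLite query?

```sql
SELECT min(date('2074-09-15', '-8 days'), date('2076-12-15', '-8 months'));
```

date('2074-09-15', '-8 days') → 2074-09-07.
date('2076-12-15', '-8 months') → 2076-04-15.
Earlier of the two is 2074-09-07.

2074-09-07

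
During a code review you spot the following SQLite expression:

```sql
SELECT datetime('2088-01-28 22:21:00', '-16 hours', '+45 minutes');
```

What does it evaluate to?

-16 hours from 2088-01-28 22:21:00 is 2088-01-28 06:21:00.
+45 minutes from 2088-01-28 06:21:00 is 2088-01-28 07:06:00.

2088-01-28 07:06:00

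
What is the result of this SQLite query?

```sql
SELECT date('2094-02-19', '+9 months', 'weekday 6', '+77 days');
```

Adding +9 months to 2094-02-19 gives 2094-11-19.
`weekday 6` advances to the next Saturday; 2094-11-19 is a Friday, so it moves forward to 2094-11-20.
Applying '+77 days' to 2094-11-20: counting 77 days forward gives 2095-02-05.

2095-02-05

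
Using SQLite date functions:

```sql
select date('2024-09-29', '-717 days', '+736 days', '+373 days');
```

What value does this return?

2025-10-26

Applying '-717 days' to 2024-09-29: counting 717 days back gives 2022-10-13.
Applying '+736 days' to 2022-10-13: counting 736 days forward gives 2024-10-18.
Applying '+373 days' to 2024-10-18: counting 373 days forward gives 2025-10-26.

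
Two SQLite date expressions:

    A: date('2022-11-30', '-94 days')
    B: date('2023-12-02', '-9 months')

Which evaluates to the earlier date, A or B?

A

A = 2022-08-28.
B = 2023-03-02.
A is earlier.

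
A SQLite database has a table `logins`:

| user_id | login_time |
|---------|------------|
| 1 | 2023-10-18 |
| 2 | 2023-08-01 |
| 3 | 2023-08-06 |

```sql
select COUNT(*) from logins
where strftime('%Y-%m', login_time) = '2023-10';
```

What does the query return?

Rows with year-month 2023-10: 2023-10-18 → 1.

1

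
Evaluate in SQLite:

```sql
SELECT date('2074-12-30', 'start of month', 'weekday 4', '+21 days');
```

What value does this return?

`start of month` rewinds 2074-12-30 to 2074-12-01.
`weekday 4` advances to the next Thursday; 2074-12-01 is a Saturday, so it moves forward to 2074-12-06.
Advancing 21 more days within December lands on 2074-12-27.

2074-12-27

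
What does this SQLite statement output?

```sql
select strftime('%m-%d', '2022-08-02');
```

08-02

`%m-%d` extracts the month-day: 08-02.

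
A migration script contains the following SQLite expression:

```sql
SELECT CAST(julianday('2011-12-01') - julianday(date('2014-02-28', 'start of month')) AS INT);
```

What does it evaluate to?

-793

`start of month` rewinds 2014-02-28 to 2014-02-01.
30 days remain in December 2011 after the 1st (31 − 1).
Full months from January 2012 through January 2014 contribute their day counts.
Then 1 day into February 2014.
Total: 30 + 31 + 29 + 31 + 30 + 31 + 30 + 31 + 31 + 30 + 31 + 30 + 31 + 31 + 28 + 31 + 30 + 31 + 30 + 31 + 31 + 30 + 31 + 30 + 31 + 31 + 1 = 793.
The subtraction is earlier − later, so the result is −793 → -793.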